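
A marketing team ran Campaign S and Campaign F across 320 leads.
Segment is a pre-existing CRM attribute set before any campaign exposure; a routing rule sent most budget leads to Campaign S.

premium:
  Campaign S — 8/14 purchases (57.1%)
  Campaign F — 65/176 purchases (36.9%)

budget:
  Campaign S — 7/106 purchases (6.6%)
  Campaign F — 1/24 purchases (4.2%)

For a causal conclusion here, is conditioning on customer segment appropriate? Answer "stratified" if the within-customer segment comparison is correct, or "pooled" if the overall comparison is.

stratified

Customer segment differs across campaigns for reasons unrelated to any effect of the campaign itself, and it separately predicts the outcome — a classic confounder. We must compare within customer segment levels.
Within each level — premium: 57.1% vs 36.9%; budget: 6.6% vs 4.2% — Campaign S is higher every time.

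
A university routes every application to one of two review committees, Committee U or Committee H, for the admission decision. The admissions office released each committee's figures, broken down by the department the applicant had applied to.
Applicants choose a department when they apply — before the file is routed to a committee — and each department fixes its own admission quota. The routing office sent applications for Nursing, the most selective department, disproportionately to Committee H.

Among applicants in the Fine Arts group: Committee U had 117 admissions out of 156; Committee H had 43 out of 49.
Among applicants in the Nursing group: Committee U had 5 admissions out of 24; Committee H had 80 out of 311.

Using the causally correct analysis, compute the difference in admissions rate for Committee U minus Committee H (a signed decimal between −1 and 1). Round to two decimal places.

Department differs across review committees for reasons unrelated to any effect of the review committee itself, and it separately predicts the outcome — a classic confounder. We must compare within department levels.
Adjusting over the population distribution of department: 0.380·(0.750−0.878) + 0.620·(0.208−0.257) = -0.079.

-0.08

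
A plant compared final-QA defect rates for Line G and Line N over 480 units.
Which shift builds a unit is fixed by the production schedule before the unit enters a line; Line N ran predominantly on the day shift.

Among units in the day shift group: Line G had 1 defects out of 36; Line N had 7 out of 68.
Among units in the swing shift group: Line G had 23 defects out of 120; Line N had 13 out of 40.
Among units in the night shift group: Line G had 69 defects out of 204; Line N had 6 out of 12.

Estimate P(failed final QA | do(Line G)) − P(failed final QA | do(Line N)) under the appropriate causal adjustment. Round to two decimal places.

-0.13

Since shift is a pre-existing factor (not a product of the line) and it affects the outcome on its own, it is a confounder. The stratified rates, not the pooled rate, identify the causal effect.
Adjusting over the population distribution of shift: 0.217·(0.028−0.103) + 0.333·(0.192−0.325) + 0.450·(0.338−0.500) = -0.134.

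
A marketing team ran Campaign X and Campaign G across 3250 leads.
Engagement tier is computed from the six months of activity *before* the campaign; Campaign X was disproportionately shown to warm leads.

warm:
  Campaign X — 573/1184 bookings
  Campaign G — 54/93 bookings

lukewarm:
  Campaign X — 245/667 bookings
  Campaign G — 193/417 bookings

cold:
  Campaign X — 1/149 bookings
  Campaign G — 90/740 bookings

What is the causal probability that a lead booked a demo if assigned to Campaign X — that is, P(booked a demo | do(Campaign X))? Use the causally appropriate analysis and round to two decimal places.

0.31

Engagement tier differs across campaigns for reasons unrelated to any effect of the campaign itself, and it separately predicts the outcome — a classic confounder. We must compare within engagement tier levels.
Standardising Campaign X to the population engagement tier mix: 0.393·573/1184 + 0.334·245/667 + 0.274·1/149 = 0.315.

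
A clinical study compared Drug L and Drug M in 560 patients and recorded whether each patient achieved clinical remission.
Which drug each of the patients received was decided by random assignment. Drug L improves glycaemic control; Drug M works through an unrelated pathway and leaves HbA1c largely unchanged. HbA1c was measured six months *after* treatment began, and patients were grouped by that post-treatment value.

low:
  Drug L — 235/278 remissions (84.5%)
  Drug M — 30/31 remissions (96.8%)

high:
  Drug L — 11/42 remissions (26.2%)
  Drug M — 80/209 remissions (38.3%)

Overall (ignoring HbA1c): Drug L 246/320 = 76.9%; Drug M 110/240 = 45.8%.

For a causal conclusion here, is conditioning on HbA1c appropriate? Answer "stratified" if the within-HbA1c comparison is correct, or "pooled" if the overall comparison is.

HbA1c is recorded after the drug and is itself shifted by it — it sits on the causal path from drug to outcome. Conditioning on a mediator would strip out part of the effect we want; the pooled comparison gives the total causal effect.
Pooled: Drug L 76.9% vs Drug M 45.8%; Drug L is higher overall.

pooled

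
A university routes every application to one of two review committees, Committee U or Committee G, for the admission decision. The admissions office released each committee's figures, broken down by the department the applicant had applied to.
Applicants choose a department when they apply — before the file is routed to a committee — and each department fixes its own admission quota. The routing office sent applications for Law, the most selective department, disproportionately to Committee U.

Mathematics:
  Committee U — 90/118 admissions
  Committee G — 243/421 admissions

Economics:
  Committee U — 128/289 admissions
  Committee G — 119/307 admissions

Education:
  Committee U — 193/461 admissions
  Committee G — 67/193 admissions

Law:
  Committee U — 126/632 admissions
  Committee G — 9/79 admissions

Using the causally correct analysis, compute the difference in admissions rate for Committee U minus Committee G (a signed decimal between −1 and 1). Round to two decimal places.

Within every department level Committee U has the higher rate, yet pooled Committee G does — Simpson's reversal.
Department is set before the review committee has any effect — it is not caused by the review committee — and it independently drives the outcome. That makes it a confounder, so the causal comparison is within department levels.
Adjusting over the population distribution of department: 0.216·(0.763−0.577) + 0.238·(0.443−0.388) + 0.262·(0.419−0.347) + 0.284·(0.199−0.114) = +0.096.

+0.10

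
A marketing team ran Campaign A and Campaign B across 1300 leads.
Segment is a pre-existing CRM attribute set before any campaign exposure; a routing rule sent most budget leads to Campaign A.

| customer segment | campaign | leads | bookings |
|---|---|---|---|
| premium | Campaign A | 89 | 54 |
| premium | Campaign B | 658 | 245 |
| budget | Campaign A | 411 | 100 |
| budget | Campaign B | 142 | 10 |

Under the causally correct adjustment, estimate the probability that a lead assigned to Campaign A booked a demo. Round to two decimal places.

0.45

Here customer segment is a common cause — it drives both which campaign a case falls under and the outcome. The crude comparison mixes populations; the stratum-specific rates are the causally relevant ones.
Standardising Campaign A to the population customer segment mix: 0.575·54/89 + 0.425·100/411 = 0.452.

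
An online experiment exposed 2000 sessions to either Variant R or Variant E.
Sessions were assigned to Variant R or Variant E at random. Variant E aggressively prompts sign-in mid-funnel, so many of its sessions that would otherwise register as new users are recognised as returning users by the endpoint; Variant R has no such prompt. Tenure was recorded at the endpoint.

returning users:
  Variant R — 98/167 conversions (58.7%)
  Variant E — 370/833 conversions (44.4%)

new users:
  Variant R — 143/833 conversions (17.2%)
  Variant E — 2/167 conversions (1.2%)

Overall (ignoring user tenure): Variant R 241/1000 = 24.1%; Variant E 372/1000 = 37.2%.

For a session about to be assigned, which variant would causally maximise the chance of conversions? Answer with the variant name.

Variant R is higher inside every user tenure stratum but Variant E is higher in aggregate. Whether to stratify depends on how user tenure relates to the variant.
Stratifying would compare variants among sessions the variants themselves sorted into user tenure groups — a form of selection on an intermediate. The unconditioned pooled rates give the total causal effect.
Pooled: Variant R 24.1% vs Variant E 37.2%; Variant E is higher overall.

Variant E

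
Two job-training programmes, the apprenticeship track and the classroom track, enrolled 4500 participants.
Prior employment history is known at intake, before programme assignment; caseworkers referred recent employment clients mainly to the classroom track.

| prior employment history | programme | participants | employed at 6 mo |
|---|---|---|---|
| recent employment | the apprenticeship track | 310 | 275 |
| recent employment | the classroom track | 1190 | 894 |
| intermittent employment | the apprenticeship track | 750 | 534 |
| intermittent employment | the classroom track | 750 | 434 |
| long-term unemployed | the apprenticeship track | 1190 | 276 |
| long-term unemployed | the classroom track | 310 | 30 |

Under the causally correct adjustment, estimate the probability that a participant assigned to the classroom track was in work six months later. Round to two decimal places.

Within every prior employment history level the apprenticeship track has the higher rate, yet pooled the classroom track does — Simpson's reversal.
Prior employment history is set before the programme has any effect — it is not caused by the programme — and it independently drives the outcome. That makes it a confounder, so the causal comparison is within prior employment history levels.
Standardising the classroom track to the population prior employment history mix: 0.333·894/1190 + 0.333·434/750 + 0.333·30/310 = 0.476.

0.48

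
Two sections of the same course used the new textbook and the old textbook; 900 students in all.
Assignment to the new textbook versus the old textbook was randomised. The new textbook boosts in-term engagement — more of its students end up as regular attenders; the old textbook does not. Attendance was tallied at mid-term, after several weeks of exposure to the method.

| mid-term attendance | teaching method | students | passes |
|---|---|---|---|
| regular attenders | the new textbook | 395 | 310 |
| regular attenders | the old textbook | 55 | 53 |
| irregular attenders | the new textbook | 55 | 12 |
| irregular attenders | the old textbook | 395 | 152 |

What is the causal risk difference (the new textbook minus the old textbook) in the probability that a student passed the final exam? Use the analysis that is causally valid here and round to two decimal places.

The stratified and pooled comparisons disagree (the old textbook wins within each mid-term attendance; the new textbook wins overall), so the answer turns on the causal role of mid-term attendance.
Because the teaching method influences mid-term attendance, mid-term attendance is a post-treatment mediator, not a confounder. Stratifying on it would bias the estimate; the causal effect is the crude pooled difference.
The causal difference is the pooled difference: 0.716 − 0.456 = +0.260.

+0.26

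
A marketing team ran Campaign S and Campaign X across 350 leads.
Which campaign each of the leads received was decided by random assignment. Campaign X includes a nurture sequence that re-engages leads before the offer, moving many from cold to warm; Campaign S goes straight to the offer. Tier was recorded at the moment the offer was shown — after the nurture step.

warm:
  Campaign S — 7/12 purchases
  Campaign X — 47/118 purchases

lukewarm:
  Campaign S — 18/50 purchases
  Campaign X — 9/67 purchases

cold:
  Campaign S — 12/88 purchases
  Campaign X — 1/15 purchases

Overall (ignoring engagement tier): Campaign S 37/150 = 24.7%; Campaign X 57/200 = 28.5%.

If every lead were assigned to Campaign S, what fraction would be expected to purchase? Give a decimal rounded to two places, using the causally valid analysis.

0.25

Engagement tier here is a post-treatment variable shaped by the campaign; conditioning on it would introduce bias rather than remove it. The overall comparison is the causal one.
So P(outcome | do(Campaign S)) is just the pooled rate for Campaign S: 37/150 = 0.247.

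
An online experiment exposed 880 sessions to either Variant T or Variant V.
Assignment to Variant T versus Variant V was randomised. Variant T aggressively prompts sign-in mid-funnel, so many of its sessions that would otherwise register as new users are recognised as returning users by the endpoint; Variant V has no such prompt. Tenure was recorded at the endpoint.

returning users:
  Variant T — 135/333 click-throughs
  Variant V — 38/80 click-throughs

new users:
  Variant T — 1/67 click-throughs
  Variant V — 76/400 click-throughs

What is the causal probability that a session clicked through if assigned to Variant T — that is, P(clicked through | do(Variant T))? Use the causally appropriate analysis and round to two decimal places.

Variant V is higher inside every user tenure stratum but Variant T is higher in aggregate. Whether to stratify depends on how user tenure relates to the variant.
User tenure here is a post-treatment variable shaped by the variant; conditioning on it would introduce bias rather than remove it. The overall comparison is the causal one.
So P(outcome | do(Variant T)) is just the pooled rate for Variant T: 136/400 = 0.340.

0.34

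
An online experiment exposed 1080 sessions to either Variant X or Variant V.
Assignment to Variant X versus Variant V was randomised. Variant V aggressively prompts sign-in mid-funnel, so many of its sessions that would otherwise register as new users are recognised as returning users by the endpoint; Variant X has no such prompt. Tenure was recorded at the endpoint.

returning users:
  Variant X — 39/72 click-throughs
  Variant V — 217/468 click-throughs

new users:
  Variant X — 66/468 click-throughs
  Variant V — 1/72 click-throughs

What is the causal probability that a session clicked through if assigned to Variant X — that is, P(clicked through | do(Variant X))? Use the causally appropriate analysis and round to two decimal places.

User tenure here is a post-treatment variable shaped by the variant; conditioning on it would introduce bias rather than remove it. The overall comparison is the causal one.
So P(outcome | do(Variant X)) is just the pooled rate for Variant X: 105/540 = 0.194.

0.19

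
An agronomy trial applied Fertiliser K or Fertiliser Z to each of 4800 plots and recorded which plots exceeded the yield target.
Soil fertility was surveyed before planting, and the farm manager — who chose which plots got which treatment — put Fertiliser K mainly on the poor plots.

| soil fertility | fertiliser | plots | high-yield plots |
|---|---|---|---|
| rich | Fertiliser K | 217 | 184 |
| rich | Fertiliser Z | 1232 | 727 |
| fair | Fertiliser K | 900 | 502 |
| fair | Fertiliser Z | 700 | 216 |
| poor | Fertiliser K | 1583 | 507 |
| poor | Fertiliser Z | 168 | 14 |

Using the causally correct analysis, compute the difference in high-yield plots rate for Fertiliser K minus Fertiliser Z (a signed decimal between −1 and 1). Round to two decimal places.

The stratified and pooled comparisons disagree (Fertiliser K wins within each soil fertility; Fertiliser Z wins overall), so the answer turns on the causal role of soil fertility.
Soil fertility satisfies the back-door criterion: it is not a descendant of the fertiliser, and it blocks the spurious path from fertiliser to outcome. Adjusting for it (i.e., using the within-soil fertility rates) gives the causal effect.
Adjusting over the population distribution of soil fertility: 0.302·(0.848−0.590) + 0.333·(0.558−0.309) + 0.365·(0.320−0.083) = +0.247.

+0.25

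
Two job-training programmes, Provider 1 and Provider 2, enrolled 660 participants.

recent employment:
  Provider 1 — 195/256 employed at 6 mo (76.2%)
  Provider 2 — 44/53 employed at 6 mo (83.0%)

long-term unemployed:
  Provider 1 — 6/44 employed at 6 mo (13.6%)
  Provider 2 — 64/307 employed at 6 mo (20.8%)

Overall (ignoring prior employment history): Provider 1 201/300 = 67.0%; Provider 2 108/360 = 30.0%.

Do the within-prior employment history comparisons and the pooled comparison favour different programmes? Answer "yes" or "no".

yes

Within each prior employment history level (recent employment 76.2% vs 83.0%; long-term unemployed 13.6% vs 20.8%), Provider 2 has the higher rate every time. Pooled: 67.0% vs 30.0% — Provider 1 has the higher rate overall. The two comparisons disagree.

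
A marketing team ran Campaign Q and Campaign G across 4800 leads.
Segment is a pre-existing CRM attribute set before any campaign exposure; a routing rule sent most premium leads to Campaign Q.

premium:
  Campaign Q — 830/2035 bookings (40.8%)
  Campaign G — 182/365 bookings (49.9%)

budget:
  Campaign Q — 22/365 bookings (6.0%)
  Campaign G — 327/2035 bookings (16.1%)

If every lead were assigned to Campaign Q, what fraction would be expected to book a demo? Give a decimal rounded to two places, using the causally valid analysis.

Customer segment differs across campaigns for reasons unrelated to any effect of the campaign itself, and it separately predicts the outcome — a classic confounder. We must compare within customer segment levels.
Standardising Campaign Q to the population customer segment mix: 0.500·830/2035 + 0.500·22/365 = 0.234.

0.23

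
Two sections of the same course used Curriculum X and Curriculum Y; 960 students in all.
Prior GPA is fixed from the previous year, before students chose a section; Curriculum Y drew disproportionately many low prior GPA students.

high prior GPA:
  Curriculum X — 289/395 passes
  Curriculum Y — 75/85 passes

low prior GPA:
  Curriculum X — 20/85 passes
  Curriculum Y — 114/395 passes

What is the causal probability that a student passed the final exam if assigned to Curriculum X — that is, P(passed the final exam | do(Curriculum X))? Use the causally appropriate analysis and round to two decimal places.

0.48

Prior GPA band is set before the teaching method has any effect — it is not caused by the teaching method — and it independently drives the outcome. That makes it a confounder, so the causal comparison is within prior GPA band levels.
Standardising Curriculum X to the population prior GPA band mix: 0.500·289/395 + 0.500·20/85 = 0.483.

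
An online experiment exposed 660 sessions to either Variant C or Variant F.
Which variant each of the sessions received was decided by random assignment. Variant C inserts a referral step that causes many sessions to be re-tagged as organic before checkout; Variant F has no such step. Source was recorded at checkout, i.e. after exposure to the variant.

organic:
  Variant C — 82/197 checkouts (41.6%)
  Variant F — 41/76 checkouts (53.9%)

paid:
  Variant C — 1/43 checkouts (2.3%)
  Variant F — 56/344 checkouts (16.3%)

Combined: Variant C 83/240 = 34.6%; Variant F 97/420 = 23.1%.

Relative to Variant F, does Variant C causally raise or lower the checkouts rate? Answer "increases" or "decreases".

The distribution of traffic source is itself part of what the variant does — it is an intermediate outcome. Holding it fixed would remove that part of the effect; the total effect is the pooled difference.
Pooled: Variant C 34.6% vs Variant F 23.1%; Variant C is higher overall.

increases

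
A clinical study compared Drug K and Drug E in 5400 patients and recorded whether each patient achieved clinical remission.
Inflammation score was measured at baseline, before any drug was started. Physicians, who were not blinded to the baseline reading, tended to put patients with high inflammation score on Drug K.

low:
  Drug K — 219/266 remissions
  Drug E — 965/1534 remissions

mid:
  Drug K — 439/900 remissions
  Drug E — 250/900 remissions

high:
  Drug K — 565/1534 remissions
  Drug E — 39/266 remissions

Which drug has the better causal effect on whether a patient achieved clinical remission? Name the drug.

Drug K

Since inflammation score is a pre-existing factor (not a product of the drug) and it affects the outcome on its own, it is a confounder. The stratified rates, not the pooled rate, identify the causal effect.
Within each level — low: 82.3% vs 62.9%; mid: 48.8% vs 27.8%; high: 36.8% vs 14.7% — Drug K is higher every time.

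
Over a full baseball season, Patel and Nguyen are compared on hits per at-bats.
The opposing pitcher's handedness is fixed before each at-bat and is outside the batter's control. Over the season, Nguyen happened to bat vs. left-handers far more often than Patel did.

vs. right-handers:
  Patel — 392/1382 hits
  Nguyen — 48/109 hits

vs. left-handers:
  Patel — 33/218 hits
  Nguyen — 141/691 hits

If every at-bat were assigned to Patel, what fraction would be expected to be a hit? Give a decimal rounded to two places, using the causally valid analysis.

The pitcher handedness-specific comparison favours Nguyen throughout, but the pooled figures favour Patel. The question is whether to condition on pitcher handedness.
Nothing the player does changes pitcher handedness; the imbalance is an allocation artefact. With pitcher handedness also predicting the outcome, the pooled figure is confounded, and the within-stratum comparison is the causal one.
Standardising Patel to the population pitcher handedness mix: 0.621·392/1382 + 0.379·33/218 = 0.234.

0.23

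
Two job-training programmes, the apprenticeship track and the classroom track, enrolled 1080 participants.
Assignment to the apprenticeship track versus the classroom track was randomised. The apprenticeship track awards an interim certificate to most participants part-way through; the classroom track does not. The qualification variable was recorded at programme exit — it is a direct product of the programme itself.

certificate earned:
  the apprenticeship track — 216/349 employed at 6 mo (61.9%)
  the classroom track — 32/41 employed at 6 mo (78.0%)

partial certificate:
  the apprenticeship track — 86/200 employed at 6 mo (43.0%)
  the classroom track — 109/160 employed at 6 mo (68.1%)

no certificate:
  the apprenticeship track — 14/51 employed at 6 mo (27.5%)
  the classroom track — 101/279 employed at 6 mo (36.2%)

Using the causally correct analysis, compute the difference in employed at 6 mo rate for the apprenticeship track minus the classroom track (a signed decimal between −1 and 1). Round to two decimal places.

Qualification attained during the programme is downstream of the programme. One should not condition on a consequence of treatment, so the overall rates are the right comparison.
The causal difference is the pooled difference: 0.527 − 0.504 = +0.022.

+0.02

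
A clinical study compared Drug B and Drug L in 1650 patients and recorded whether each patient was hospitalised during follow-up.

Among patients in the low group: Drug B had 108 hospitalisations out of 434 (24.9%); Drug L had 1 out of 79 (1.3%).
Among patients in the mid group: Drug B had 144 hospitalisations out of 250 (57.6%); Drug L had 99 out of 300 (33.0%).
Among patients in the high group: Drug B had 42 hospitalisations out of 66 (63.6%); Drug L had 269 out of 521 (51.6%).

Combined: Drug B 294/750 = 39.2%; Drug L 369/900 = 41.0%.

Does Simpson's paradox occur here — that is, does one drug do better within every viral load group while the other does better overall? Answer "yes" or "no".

yes

Within each viral load level (low 24.9% vs 1.3%; mid 57.6% vs 33.0%; high 63.6% vs 51.6%), Drug L has the lower rate every time. Pooled: 39.2% vs 41.0% — Drug B has the lower rate overall. The two comparisons disagree.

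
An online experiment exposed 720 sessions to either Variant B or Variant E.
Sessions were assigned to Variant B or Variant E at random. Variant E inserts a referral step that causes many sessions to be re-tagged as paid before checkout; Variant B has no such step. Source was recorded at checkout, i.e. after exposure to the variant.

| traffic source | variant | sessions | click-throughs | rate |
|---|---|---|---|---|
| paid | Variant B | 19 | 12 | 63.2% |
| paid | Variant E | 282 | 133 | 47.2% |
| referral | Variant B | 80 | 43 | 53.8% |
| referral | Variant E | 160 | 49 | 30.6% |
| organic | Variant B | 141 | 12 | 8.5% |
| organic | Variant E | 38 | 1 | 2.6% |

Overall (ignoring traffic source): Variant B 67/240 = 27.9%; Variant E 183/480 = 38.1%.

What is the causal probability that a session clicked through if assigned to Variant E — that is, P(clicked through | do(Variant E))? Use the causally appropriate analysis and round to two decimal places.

Traffic source here is a post-treatment variable shaped by the variant; conditioning on it would introduce bias rather than remove it. The overall comparison is the causal one.
So P(outcome | do(Variant E)) is just the pooled rate for Variant E: 183/480 = 0.381.

0.38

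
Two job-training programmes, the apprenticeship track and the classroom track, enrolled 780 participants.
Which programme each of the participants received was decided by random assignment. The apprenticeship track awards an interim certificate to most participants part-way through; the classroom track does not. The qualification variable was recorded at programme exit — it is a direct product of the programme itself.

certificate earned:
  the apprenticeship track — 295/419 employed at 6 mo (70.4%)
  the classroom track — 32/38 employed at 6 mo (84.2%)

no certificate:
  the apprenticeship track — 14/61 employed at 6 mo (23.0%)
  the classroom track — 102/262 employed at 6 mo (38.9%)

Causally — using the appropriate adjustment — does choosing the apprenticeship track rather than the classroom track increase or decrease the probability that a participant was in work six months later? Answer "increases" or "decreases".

increases

Qualification attained during the programme is recorded after the programme and is itself shifted by it — it sits on the causal path from programme to outcome. Conditioning on a mediator would strip out part of the effect we want; the pooled comparison gives the total causal effect.
Pooled: the apprenticeship track 64.4% vs the classroom track 44.7%; the apprenticeship track is higher overall.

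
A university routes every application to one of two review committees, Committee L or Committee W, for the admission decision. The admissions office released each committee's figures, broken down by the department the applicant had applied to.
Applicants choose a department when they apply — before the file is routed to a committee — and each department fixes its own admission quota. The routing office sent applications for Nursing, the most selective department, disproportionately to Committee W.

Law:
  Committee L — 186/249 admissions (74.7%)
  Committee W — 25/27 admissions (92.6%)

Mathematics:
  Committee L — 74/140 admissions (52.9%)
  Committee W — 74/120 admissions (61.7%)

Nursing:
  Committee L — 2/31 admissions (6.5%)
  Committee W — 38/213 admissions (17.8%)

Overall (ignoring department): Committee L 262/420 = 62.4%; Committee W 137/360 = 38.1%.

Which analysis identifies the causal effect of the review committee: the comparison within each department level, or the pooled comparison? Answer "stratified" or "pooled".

Committee W is higher inside every department stratum but Committee L is higher in aggregate. Whether to stratify depends on how department relates to the review committee.
Nothing the review committee does changes department; the imbalance is an allocation artefact. With department also predicting the outcome, the pooled figure is confounded, and the within-stratum comparison is the causal one.
Within each level — Law: 74.7% vs 92.6%; Mathematics: 52.9% vs 61.7%; Nursing: 6.5% vs 17.8% — Committee W is higher every time.

stratified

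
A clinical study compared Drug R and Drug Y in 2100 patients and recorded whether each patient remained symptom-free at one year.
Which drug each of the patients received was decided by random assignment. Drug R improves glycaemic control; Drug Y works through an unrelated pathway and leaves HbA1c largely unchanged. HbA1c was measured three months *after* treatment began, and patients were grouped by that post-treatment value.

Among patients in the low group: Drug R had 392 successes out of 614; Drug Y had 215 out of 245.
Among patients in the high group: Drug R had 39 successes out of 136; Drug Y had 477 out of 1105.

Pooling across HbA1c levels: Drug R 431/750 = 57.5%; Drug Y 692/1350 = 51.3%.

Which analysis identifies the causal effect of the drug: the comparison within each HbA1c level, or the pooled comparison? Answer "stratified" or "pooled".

Stratifying would compare drugs among patients the drugs themselves sorted into HbA1c groups — a form of selection on an intermediate. The unconditioned pooled rates give the total causal effect.
Pooled: Drug R 57.5% vs Drug Y 51.3%; Drug R is higher overall.

pooled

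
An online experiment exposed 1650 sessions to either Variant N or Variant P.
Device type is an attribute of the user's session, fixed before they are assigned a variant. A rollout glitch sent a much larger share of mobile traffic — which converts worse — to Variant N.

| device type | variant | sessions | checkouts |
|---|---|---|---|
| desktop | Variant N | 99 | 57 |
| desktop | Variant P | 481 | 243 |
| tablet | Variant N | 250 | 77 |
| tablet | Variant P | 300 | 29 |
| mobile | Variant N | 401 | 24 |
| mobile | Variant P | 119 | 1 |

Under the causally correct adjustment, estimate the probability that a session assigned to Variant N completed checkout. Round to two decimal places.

0.32

The imbalance in device type arose from how sessions were allocated, not from anything the variant did; and device type independently affects the outcome. The pooled gap is confounded — condition on device type.
Standardising Variant N to the population device type mix: 0.352·57/99 + 0.333·77/250 + 0.315·24/401 = 0.324.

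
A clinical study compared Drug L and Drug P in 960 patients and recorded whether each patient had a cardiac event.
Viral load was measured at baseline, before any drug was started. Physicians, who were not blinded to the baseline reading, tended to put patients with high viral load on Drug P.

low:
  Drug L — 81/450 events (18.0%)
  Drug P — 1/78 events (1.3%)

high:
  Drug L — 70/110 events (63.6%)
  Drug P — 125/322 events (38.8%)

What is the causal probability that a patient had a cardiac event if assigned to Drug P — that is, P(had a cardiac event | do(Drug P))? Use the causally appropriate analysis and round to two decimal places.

Drug P is lower inside every viral load stratum but Drug L is lower in aggregate. Whether to stratify depends on how viral load relates to the drug.
Nothing the drug does changes viral load; the imbalance is an allocation artefact. With viral load also predicting the outcome, the pooled figure is confounded, and the within-stratum comparison is the causal one.
Standardising Drug P to the population viral load mix: 0.550·1/78 + 0.450·125/322 = 0.182.

0.18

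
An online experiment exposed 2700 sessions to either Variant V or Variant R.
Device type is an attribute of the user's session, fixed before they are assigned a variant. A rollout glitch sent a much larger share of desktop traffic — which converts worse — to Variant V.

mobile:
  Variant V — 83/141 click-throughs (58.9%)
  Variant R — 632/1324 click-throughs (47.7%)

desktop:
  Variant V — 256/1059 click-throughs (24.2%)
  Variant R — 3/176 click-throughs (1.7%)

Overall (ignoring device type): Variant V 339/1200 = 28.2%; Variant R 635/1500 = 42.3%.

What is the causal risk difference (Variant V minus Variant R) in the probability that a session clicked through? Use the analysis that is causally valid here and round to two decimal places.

Within every device type level Variant V has the higher rate, yet pooled Variant R does — Simpson's reversal.
Device type differs across variants for reasons unrelated to any effect of the variant itself, and it separately predicts the outcome — a classic confounder. We must compare within device type levels.
Adjusting over the population distribution of device type: 0.543·(0.589−0.477) + 0.457·(0.242−0.017) = +0.163.

+0.16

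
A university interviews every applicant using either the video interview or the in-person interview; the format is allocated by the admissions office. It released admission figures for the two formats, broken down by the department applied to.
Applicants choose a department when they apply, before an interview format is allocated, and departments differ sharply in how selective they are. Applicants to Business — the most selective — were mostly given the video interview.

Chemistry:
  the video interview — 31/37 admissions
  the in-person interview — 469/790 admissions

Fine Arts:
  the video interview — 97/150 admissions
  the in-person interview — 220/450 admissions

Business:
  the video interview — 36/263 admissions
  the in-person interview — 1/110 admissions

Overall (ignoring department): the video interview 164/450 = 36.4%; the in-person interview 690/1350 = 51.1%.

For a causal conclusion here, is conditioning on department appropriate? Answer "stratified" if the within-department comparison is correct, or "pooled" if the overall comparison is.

stratified

The stratified and pooled comparisons disagree (the video interview wins within each department; the in-person interview wins overall), so the answer turns on the causal role of department.
Here department is a common cause — it drives both which interview format a case falls under and the outcome. The crude comparison mixes populations; the stratum-specific rates are the causally relevant ones.
Within each level — Chemistry: 83.8% vs 59.4%; Fine Arts: 64.7% vs 48.9%; Business: 13.7% vs 0.9% — the video interview is higher every time.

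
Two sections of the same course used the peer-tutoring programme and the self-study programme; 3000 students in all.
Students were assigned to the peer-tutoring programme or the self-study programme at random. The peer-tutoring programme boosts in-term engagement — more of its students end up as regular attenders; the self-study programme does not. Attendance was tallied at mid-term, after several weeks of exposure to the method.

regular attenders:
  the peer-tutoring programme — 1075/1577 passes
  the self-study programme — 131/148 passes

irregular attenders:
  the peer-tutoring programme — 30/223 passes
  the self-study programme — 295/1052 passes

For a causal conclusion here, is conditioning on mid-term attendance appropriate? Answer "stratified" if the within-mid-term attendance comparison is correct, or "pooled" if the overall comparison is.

The mid-term attendance-specific comparison favours the self-study programme throughout, but the pooled figures favour the peer-tutoring programme. The question is whether to condition on mid-term attendance.
Mid-term attendance is recorded after the teaching method and is itself shifted by it — it sits on the causal path from teaching method to outcome. Conditioning on a mediator would strip out part of the effect we want; the pooled comparison gives the total causal effect.
Pooled: the peer-tutoring programme 61.4% vs the self-study programme 35.5%; the peer-tutoring programme is higher overall.

pooled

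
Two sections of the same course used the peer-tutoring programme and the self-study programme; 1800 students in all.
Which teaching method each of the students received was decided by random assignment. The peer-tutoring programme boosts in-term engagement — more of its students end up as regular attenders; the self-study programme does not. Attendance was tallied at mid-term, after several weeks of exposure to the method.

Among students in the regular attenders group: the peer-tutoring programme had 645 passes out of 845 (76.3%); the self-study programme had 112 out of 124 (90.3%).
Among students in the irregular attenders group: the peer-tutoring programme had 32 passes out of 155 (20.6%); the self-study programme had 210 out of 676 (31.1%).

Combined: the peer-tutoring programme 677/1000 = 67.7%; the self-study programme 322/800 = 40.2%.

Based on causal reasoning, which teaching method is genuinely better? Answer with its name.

Mid-term attendance here is a post-treatment variable shaped by the teaching method; conditioning on it would introduce bias rather than remove it. The overall comparison is the causal one.
Pooled: the peer-tutoring programme 67.7% vs the self-study programme 40.2%; the peer-tutoring programme is higher overall.

the peer-tutoring programme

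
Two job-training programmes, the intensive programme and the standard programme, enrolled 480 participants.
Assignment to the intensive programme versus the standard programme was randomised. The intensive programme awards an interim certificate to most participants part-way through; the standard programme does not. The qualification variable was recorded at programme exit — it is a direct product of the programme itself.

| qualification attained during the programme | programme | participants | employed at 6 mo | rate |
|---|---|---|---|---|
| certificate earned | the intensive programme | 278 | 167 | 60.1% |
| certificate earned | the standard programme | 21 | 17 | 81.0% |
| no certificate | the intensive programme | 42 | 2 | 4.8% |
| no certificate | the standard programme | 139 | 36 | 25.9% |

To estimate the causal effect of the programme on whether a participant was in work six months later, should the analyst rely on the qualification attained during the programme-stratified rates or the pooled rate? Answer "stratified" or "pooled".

pooled

the standard programme is higher inside every qualification attained during the programme stratum but the intensive programme is higher in aggregate. Whether to stratify depends on how qualification attained during the programme relates to the programme.
Stratifying would compare programmes among participants the programmes themselves sorted into qualification attained during the programme groups — a form of selection on an intermediate. The unconditioned pooled rates give the total causal effect.
Pooled: the intensive programme 52.8% vs the standard programme 33.1%; the intensive programme is higher overall.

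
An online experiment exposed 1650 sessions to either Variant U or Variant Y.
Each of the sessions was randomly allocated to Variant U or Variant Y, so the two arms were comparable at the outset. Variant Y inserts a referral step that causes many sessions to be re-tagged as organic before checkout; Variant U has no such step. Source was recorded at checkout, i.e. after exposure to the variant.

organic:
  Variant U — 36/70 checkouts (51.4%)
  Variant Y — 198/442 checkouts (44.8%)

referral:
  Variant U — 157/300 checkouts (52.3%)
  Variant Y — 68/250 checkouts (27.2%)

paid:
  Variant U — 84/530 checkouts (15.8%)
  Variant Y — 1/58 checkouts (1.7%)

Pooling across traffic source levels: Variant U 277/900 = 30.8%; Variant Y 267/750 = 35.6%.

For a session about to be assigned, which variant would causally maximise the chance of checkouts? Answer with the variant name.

Variant Y

Variant U is higher inside every traffic source stratum but Variant Y is higher in aggregate. Whether to stratify depends on how traffic source relates to the variant.
Traffic source lies on the pathway variant → traffic source → outcome, so adjusting for it blocks the indirect effect. For the total causal effect of variant, use the unadjusted pooled rates.
Pooled: Variant U 30.8% vs Variant Y 35.6%; Variant Y is higher overall.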